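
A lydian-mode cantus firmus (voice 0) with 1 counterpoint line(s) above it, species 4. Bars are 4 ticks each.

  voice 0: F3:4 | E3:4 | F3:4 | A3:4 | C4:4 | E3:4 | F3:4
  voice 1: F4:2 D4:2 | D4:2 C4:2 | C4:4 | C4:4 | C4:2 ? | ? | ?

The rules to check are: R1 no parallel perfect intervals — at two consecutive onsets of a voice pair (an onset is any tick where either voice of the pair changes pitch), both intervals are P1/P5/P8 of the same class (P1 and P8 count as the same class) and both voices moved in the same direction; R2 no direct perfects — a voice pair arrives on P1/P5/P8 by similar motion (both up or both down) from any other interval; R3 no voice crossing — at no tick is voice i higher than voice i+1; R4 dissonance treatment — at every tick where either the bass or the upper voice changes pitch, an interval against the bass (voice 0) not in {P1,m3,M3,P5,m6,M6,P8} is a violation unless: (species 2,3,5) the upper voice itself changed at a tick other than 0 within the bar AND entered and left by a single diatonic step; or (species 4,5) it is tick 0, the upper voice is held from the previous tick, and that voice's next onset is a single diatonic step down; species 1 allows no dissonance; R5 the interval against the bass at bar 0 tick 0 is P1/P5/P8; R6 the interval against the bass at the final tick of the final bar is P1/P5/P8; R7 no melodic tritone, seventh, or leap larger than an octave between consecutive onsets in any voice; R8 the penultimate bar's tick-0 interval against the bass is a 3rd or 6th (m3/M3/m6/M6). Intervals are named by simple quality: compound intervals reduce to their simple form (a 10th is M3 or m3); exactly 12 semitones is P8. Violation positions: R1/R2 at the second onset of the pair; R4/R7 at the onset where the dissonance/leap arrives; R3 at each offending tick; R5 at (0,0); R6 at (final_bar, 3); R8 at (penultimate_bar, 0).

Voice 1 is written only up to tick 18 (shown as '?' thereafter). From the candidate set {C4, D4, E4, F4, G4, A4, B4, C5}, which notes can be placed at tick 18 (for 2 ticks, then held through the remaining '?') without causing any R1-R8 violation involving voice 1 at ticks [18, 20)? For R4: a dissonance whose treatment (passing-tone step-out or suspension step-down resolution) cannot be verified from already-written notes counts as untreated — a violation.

C4: legal
D4: violates R4
E4: legal
F4: violates R4
G4: legal
A4: legal
B4: violates R4,R7
C5: legal

{A4, C4, C5, E4, G4}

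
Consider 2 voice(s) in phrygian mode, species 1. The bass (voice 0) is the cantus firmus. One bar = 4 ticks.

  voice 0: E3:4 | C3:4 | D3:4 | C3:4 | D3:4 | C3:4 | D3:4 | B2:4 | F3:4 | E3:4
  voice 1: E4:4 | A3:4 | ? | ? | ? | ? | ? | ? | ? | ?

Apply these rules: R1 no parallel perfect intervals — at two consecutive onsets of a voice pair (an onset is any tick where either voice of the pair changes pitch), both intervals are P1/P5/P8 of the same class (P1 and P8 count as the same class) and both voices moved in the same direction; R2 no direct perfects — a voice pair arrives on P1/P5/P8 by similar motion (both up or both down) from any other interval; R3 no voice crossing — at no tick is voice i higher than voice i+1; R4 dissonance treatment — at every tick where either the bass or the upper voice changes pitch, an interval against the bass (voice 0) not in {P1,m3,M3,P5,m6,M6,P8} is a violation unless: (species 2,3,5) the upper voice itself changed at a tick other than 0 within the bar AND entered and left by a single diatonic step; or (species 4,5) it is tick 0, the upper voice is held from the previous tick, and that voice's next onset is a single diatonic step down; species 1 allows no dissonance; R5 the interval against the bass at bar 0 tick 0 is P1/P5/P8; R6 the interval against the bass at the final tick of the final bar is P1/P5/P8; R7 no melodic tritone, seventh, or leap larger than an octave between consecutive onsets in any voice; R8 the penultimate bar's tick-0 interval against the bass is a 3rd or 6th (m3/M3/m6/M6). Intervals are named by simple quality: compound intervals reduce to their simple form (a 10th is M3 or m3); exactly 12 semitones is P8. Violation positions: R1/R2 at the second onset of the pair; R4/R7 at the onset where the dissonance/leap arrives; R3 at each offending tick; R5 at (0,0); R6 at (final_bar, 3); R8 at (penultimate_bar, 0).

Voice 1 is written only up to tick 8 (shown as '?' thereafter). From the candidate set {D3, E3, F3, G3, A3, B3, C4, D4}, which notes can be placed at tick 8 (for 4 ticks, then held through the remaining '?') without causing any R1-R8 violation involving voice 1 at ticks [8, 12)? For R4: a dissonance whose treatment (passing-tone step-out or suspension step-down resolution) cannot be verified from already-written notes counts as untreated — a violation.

D3: legal
E3: violates R4
F3: legal
G3: violates R4
A3: legal
B3: legal
C4: violates R4
D4: violates R2

{A3, B3, D3, F3}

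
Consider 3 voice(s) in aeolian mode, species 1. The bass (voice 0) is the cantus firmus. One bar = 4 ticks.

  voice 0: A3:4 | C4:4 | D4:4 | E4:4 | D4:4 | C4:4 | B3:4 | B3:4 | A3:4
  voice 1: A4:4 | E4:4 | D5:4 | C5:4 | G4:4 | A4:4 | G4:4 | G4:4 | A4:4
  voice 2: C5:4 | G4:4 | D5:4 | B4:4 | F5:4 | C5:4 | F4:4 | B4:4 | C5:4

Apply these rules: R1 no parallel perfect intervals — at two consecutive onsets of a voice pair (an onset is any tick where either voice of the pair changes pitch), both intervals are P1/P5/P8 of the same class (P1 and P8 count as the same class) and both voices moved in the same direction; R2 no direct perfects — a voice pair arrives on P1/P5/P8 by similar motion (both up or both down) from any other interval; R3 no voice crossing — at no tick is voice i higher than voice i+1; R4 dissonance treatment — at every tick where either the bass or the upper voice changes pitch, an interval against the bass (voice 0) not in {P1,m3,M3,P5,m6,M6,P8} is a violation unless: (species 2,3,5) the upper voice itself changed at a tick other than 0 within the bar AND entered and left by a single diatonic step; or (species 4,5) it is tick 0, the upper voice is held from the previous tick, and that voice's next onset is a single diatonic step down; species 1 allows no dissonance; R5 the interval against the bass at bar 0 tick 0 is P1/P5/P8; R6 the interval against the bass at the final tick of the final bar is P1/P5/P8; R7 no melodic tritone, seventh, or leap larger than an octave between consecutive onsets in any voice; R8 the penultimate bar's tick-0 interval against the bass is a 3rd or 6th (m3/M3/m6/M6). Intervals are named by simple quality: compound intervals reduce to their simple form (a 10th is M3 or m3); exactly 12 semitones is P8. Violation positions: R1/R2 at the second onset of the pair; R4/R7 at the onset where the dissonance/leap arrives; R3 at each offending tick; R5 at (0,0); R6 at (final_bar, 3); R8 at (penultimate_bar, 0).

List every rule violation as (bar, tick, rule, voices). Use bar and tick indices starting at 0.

bar 0: v0=A3 v1=A4 v2=C5 downbeat m3
bar 1: v0=C4 v1=E4 v2=G4 downbeat P5
bar 2: v0=D4 v1=D5 v2=D5 downbeat P8
bar 3: v0=E4 v1=C5 v2=B4 downbeat P5
bar 4: v0=D4 v1=G4 v2=F5 downbeat m3
bar 5: v0=C4 v1=A4 v2=C5 downbeat P8
bar 6: v0=B3 v1=G4 v2=F4 downbeat TT
bar 7: v0=B3 v1=G4 v2=B4 downbeat P8
bar 8: v0=A3 v1=A4 v2=C5 downbeat m3
  -> R5 @ bar 0 tick 0 v(0, 2): opens on m3
  -> R2 @ bar 2 tick 0 v(0, 1): C4/E4 M3 -> D4/D5 P8 similar
  -> R2 @ bar 2 tick 0 v(0, 2): C4/G4 P5 -> D4/D5 P8 similar
  -> R2 @ bar 2 tick 0 v(1, 2): E4/G4 m3 -> D5/D5 P1 similar
  -> R7 @ bar 2 tick 0 v(1,): E4->D5 leap 10st
  -> R3 @ bar 3 tick 0 v(1, 2): C5 above B4
  -> R3 @ bar 3 tick 1 v(1, 2): C5 above B4
  -> R3 @ bar 3 tick 2 v(1, 2): C5 above B4
  -> R3 @ bar 3 tick 3 v(1, 2): C5 above B4
  -> R4 @ bar 4 tick 0 v(0, 1): D4/G4 P4 untreated
  -> R7 @ bar 4 tick 0 v(2,): B4->F5 leap 6st
  -> R2 @ bar 5 tick 0 v(0, 2): D4/F5 m3 -> C4/C5 P8 similar
  -> R3 @ bar 6 tick 0 v(1, 2): G4 above F4
  -> R4 @ bar 6 tick 0 v(0, 2): B3/F4 TT untreated
  -> R3 @ bar 6 tick 1 v(1, 2): G4 above F4
  -> R3 @ bar 6 tick 2 v(1, 2): G4 above F4
  -> R3 @ bar 6 tick 3 v(1, 2): G4 above F4
  -> R7 @ bar 7 tick 0 v(2,): F4->B4 leap 6st
  -> R8 @ bar 7 tick 0 v(0, 2): penult P8 not 3rd/6th
  -> R6 @ bar 8 tick 3 v(0, 2): closes on m3

(0, 0, R5, (0, 2))
(2, 0, R2, (0, 1))
(2, 0, R2, (0, 2))
(2, 0, R2, (1, 2))
(2, 0, R7, (1,))
(3, 0, R3, (1, 2))
(3, 1, R3, (1, 2))
(3, 2, R3, (1, 2))
(3, 3, R3, (1, 2))
(4, 0, R4, (0, 1))
(4, 0, R7, (2,))
(5, 0, R2, (0, 2))
(6, 0, R3, (1, 2))
(6, 0, R4, (0, 2))
(6, 1, R3, (1, 2))
(6, 2, R3, (1, 2))
(6, 3, R3, (1, 2))
(7, 0, R7, (2,))
(7, 0, R8, (0, 2))
(8, 3, R6, (0, 2))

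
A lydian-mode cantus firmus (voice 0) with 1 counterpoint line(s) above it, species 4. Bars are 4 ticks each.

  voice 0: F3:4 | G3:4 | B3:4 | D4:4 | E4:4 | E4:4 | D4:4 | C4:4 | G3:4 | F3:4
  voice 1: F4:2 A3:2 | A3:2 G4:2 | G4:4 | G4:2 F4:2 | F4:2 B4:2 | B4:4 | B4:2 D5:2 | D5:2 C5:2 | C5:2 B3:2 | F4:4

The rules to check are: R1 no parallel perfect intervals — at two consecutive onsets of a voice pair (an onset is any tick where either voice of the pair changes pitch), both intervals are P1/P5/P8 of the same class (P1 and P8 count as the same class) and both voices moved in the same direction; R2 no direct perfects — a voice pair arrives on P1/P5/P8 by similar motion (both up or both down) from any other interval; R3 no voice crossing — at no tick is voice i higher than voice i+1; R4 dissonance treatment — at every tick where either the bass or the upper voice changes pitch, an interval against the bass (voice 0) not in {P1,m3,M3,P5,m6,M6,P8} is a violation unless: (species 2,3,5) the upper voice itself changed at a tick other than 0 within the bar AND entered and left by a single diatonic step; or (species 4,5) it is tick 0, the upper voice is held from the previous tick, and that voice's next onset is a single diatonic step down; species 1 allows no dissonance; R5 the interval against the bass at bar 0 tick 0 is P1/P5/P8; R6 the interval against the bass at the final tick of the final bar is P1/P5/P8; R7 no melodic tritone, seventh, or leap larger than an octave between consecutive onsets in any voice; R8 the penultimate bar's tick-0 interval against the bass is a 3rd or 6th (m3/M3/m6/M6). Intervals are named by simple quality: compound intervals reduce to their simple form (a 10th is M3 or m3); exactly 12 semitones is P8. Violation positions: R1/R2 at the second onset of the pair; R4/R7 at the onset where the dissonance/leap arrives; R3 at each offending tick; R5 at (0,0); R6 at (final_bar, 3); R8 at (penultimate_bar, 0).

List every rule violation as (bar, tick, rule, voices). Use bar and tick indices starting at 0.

(1, 0, R4, (0, 1))
(1, 2, R7, (1,))
(4, 0, R4, (0, 1))
(4, 2, R7, (1,))
(8, 0, R4, (0, 1))
(8, 0, R8, (0, 1))
(8, 2, R7, (1,))
(9, 0, R7, (1,))

bar 0: v0=F3 v1=F4 downbeat P8
bar 1: v0=G3 v1=A3 downbeat M2
bar 2: v0=B3 v1=G4 downbeat m6
bar 3: v0=D4 v1=G4 downbeat P4
bar 4: v0=E4 v1=F4 downbeat m2
bar 5: v0=E4 v1=B4 downbeat P5
bar 6: v0=D4 v1=B4 downbeat M6
bar 7: v0=C4 v1=D5 downbeat M2
bar 8: v0=G3 v1=C5 downbeat P4
bar 9: v0=F3 v1=F4 downbeat P8
  -> R4 @ bar 1 tick 0 v(0, 1): G3/A3 M2 untreated
  -> R7 @ bar 1 tick 2 v(1,): A3->G4 leap 10st
  -> R4 @ bar 4 tick 0 v(0, 1): E4/F4 m2 untreated
  -> R7 @ bar 4 tick 2 v(1,): F4->B4 leap 6st
  -> R4 @ bar 8 tick 0 v(0, 1): G3/C5 P4 untreated
  -> R8 @ bar 8 tick 0 v(0, 1): penult P4 not 3rd/6th
  -> R7 @ bar 8 tick 2 v(1,): C5->B3 leap 13st
  -> R7 @ bar 9 tick 0 v(1,): B3->F4 leap 6st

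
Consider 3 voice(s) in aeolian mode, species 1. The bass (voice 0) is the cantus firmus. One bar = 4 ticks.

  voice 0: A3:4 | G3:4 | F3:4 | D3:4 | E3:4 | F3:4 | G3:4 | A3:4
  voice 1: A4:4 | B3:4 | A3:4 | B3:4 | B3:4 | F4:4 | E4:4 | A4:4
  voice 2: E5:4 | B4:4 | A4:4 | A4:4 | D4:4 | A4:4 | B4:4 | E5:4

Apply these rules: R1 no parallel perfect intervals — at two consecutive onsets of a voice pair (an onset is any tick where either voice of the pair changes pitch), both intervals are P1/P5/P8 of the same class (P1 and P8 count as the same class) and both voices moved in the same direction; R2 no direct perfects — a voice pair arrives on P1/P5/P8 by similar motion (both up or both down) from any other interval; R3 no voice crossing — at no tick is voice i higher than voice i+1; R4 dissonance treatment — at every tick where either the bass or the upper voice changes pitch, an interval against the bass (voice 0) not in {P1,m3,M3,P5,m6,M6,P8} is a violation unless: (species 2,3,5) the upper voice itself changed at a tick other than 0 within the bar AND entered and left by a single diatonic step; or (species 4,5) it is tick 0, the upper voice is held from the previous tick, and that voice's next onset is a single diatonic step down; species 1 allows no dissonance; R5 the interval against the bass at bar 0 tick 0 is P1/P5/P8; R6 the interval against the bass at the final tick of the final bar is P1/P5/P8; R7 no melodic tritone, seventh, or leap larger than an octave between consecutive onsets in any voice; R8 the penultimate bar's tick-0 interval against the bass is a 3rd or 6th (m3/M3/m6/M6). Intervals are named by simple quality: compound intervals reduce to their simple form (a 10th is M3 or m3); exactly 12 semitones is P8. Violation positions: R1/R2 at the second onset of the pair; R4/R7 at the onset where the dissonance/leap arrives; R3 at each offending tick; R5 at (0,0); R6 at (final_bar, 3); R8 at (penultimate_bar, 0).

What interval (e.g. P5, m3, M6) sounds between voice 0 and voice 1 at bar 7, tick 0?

voice 0=A3 voice 1=A4 -> P8

P8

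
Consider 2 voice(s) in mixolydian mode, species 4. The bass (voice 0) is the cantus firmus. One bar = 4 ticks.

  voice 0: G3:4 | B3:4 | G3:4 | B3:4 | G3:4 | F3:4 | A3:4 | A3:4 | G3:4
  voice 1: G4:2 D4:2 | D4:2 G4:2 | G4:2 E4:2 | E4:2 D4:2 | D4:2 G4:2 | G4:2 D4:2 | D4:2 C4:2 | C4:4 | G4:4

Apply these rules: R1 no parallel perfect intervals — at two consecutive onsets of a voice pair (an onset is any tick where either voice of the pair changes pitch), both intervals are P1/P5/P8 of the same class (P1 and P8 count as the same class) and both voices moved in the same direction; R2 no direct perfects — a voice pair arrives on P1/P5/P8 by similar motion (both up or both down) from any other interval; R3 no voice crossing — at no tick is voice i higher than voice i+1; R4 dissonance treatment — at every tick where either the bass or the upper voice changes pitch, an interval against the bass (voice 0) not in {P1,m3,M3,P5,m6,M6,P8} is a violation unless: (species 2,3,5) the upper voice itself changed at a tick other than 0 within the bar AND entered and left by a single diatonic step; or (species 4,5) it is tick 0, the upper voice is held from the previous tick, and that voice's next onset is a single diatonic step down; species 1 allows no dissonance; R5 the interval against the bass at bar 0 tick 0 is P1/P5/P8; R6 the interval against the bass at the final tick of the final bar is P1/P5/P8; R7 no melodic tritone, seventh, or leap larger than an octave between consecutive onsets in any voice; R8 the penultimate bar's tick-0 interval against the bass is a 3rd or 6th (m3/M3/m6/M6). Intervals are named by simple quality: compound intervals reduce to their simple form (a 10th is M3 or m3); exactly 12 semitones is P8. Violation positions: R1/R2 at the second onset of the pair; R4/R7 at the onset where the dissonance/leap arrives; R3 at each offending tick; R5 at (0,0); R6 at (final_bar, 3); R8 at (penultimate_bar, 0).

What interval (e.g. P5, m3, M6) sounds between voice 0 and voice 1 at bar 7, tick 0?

m3

voice 0=A3 voice 1=C4 -> m3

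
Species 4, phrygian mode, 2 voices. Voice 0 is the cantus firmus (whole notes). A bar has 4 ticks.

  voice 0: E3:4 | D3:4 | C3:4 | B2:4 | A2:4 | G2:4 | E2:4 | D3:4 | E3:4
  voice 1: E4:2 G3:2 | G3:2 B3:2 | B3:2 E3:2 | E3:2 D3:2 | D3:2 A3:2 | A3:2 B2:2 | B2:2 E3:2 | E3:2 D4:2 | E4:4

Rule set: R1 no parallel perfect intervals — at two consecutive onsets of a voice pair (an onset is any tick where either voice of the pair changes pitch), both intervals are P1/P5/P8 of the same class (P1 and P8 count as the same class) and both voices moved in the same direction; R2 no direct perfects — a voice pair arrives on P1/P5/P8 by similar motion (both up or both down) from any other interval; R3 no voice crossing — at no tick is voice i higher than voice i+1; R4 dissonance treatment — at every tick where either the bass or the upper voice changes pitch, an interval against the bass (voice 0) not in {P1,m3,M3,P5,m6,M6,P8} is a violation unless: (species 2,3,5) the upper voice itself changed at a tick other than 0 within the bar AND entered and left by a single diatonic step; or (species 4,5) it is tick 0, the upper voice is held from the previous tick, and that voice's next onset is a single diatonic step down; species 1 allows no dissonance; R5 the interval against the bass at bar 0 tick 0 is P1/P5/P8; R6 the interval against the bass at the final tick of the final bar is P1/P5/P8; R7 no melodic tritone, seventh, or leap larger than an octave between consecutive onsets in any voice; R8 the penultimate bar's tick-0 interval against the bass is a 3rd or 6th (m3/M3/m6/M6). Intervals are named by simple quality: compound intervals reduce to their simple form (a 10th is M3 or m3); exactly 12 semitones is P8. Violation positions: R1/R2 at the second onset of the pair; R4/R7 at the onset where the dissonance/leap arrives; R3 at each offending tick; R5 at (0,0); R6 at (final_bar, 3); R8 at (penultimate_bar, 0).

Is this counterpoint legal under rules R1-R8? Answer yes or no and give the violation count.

No (10 violations)

bar 0: v0=E3 v1=E4 (P8)
bar 1: v0=D3 v1=G3 (P4)
bar 2: v0=C3 v1=B3 (M7)
bar 3: v0=B2 v1=E3 (P4)
bar 4: v0=A2 v1=D3 (P4)
bar 5: v0=G2 v1=A3 (M2)
bar 6: v0=E2 v1=B2 (P5)
bar 7: v0=D3 v1=E3 (M2)
bar 8: v0=E3 v1=E4 (P8)
  R4 @ bar1.0: D3/G3 P4 untreated
  R4 @ bar2.0: C3/B3 M7 untreated
  R4 @ bar4.0: A2/D3 P4 untreated
  R4 @ bar5.0: G2/A3 M2 untreated
  R7 @ bar5.2: A3->B2 leap 10st
  R4 @ bar7.0: D3/E3 M2 untreated
  R7 @ bar7.0: E2->D3 leap 10st
  R8 @ bar7.0: penult M2 not 3rd/6th
  R7 @ bar7.2: E3->D4 leap 10st
  R1 @ bar8.0: D3/D4 P8 -> E3/E4 P8 similar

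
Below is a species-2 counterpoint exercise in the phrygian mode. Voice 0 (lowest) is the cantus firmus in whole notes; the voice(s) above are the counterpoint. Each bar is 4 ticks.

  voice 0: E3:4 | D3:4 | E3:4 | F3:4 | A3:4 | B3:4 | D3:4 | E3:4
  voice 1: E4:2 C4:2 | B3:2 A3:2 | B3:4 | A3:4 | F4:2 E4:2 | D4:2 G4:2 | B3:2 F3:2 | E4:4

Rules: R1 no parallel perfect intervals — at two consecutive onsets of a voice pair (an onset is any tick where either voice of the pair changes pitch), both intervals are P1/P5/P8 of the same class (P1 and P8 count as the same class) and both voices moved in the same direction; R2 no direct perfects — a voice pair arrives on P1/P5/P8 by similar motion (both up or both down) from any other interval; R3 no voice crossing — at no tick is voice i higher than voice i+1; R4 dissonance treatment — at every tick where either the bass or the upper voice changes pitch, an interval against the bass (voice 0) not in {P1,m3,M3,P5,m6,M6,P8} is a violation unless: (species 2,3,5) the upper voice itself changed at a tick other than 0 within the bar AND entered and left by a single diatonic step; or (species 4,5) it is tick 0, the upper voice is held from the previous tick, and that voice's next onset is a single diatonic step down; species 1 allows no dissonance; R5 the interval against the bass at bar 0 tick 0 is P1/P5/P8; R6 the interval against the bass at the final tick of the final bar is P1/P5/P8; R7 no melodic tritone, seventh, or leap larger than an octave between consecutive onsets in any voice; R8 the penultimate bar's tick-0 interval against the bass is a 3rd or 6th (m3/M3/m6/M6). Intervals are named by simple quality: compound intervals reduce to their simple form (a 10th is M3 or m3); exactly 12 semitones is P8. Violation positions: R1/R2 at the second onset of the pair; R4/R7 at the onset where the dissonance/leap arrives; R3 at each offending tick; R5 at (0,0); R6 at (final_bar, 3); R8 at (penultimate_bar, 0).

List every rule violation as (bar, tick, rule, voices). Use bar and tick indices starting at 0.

(2, 0, R1, (0, 1))
(6, 2, R7, (1,))
(7, 0, R2, (0, 1))
(7, 0, R7, (1,))

bar 0: v0=E3 v1=E4 downbeat P8
bar 1: v0=D3 v1=B3 downbeat M6
bar 2: v0=E3 v1=B3 downbeat P5
bar 3: v0=F3 v1=A3 downbeat M3
bar 4: v0=A3 v1=F4 downbeat m6
bar 5: v0=B3 v1=D4 downbeat m3
bar 6: v0=D3 v1=B3 downbeat M6
bar 7: v0=E3 v1=E4 downbeat P8
  -> R1 @ bar 2 tick 0 v(0, 1): D3/A3 P5 -> E3/B3 P5 similar
  -> R7 @ bar 6 tick 2 v(1,): B3->F3 leap 6st
  -> R2 @ bar 7 tick 0 v(0, 1): D3/F3 m3 -> E3/E4 P8 similar
  -> R7 @ bar 7 tick 0 v(1,): F3->E4 leap 11st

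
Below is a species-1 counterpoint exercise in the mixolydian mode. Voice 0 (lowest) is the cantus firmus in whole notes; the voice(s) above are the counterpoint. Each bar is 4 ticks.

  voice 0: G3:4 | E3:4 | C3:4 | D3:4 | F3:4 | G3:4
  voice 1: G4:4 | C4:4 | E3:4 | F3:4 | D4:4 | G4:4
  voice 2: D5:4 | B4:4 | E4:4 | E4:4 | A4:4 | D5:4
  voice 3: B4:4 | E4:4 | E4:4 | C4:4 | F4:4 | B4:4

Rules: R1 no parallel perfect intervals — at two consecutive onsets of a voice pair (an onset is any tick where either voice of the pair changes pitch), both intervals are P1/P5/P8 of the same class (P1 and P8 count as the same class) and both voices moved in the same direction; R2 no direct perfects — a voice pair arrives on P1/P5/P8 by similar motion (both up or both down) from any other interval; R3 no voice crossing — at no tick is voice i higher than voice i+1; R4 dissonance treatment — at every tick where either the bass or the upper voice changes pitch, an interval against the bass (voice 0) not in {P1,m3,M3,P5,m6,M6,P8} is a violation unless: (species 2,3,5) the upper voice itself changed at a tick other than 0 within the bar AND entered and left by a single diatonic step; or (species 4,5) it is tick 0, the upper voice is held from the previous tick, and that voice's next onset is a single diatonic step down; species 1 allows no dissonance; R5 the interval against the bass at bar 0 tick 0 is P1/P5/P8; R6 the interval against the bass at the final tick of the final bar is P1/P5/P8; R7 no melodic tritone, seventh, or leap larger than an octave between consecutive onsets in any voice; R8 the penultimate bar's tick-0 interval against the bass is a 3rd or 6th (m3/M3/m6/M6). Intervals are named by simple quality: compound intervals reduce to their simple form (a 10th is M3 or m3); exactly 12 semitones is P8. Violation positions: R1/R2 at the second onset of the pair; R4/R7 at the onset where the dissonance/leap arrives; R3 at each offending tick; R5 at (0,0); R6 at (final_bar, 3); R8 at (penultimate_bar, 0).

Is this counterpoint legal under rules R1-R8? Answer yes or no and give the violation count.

No (35 violations)

bar 0: v0=G3 v1=G4 v2=D5 v3=B4 (M3)
bar 1: v0=E3 v1=C4 v2=B4 v3=E4 (P8)
bar 2: v0=C3 v1=E3 v2=E4 v3=E4 (M3)
bar 3: v0=D3 v1=F3 v2=E4 v3=C4 (m7)
bar 4: v0=F3 v1=D4 v2=A4 v3=F4 (P8)
bar 5: v0=G3 v1=G4 v2=D5 v3=B4 (M3)
  R3 @ bar0.0: D5 above B4
  R5 @ bar0.0: opens on M3
  R3 @ bar0.1: D5 above B4
  R3 @ bar0.2: D5 above B4
  R3 @ bar0.3: D5 above B4
  R1 @ bar1.0: G3/D5 P5 -> E3/B4 P5 similar
  R2 @ bar1.0: G3/B4 M3 -> E3/E4 P8 similar
  R2 @ bar1.0: D5/B4 m3 -> B4/E4 P5 similar
  R3 @ bar1.0: B4 above E4
  R3 @ bar1.1: B4 above E4
  R3 @ bar1.2: B4 above E4
  R3 @ bar1.3: B4 above E4
  R2 @ bar2.0: C4/B4 M7 -> E3/E4 P8 similar
  R3 @ bar3.0: E4 above C4
  R4 @ bar3.0: D3/E4 M2 untreated
  R4 @ bar3.0: D3/C4 m7 untreated
  R3 @ bar3.1: E4 above C4
  R3 @ bar3.2: E4 above C4
  R3 @ bar3.3: E4 above C4
  R2 @ bar4.0: D3/C4 m7 -> F3/F4 P8 similar
  R2 @ bar4.0: F3/E4 M7 -> D4/A4 P5 similar
  R3 @ bar4.0: A4 above F4
  R8 @ bar4.0: penult P8 not 3rd/6th
  R3 @ bar4.1: A4 above F4
  R3 @ bar4.2: A4 above F4
  R3 @ bar4.3: A4 above F4
  R1 @ bar5.0: D4/A4 P5 -> G4/D5 P5 similar
  R2 @ bar5.0: F3/D4 M6 -> G3/G4 P8 similar
  R2 @ bar5.0: F3/A4 M3 -> G3/D5 P5 similar
  R3 @ bar5.0: D5 above B4
  R7 @ bar5.0: F4->B4 leap 6st
  R3 @ bar5.1: D5 above B4
  R3 @ bar5.2: D5 above B4
  R3 @ bar5.3: D5 above B4
  R6 @ bar5.3: closes on M3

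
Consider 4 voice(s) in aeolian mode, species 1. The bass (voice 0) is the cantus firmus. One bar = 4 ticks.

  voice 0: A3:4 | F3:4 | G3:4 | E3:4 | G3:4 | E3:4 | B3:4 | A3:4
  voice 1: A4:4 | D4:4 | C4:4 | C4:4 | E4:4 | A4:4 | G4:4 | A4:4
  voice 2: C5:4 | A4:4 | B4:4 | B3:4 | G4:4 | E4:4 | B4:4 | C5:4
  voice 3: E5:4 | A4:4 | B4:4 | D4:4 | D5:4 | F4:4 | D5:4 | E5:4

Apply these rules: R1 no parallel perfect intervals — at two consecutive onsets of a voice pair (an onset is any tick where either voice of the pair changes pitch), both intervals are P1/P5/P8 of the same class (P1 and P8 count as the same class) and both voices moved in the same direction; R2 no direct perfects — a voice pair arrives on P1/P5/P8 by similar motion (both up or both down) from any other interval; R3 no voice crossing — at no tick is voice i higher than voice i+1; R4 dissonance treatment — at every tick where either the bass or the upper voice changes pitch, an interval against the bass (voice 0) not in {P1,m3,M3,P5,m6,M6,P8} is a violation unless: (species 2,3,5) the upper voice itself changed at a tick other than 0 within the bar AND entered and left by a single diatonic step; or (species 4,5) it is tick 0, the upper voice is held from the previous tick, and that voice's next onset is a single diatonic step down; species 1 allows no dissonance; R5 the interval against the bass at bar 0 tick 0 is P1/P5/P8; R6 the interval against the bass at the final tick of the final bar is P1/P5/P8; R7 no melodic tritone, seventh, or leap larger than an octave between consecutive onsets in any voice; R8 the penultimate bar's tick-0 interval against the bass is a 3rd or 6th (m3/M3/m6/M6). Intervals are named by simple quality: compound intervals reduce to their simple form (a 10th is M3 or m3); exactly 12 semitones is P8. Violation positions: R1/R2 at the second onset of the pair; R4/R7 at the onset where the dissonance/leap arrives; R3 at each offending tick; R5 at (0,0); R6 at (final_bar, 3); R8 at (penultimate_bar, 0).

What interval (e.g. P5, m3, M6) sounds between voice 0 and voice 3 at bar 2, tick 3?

M3

voice 0=G3 voice 3=B4 -> M3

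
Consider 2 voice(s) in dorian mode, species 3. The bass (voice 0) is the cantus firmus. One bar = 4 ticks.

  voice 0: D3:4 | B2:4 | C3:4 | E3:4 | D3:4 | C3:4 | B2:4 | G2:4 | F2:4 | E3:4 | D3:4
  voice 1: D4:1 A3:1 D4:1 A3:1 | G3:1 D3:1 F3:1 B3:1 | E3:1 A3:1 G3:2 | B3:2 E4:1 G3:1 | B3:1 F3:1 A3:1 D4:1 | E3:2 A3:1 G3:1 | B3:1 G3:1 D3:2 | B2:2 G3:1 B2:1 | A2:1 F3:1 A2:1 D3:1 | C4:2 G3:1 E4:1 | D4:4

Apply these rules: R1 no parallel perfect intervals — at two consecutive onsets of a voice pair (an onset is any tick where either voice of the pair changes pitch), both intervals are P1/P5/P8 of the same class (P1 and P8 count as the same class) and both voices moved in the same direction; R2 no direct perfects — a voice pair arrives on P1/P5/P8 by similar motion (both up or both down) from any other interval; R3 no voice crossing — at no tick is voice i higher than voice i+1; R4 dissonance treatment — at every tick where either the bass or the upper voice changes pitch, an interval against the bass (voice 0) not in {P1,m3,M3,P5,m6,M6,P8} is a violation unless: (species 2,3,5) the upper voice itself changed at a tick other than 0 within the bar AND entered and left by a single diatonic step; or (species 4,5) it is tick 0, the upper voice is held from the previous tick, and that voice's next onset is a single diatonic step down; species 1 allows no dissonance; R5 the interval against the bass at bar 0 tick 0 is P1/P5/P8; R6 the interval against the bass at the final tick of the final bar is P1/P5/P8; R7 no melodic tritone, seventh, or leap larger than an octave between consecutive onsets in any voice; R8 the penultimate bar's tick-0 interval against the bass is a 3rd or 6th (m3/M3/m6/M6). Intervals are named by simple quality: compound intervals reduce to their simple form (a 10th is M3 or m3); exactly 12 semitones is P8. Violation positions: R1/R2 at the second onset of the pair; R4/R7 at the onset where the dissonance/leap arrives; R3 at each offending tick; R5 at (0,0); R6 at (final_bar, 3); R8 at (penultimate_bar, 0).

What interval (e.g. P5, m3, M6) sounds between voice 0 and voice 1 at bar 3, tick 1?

voice 0=E3 voice 1=B3 -> P5

P5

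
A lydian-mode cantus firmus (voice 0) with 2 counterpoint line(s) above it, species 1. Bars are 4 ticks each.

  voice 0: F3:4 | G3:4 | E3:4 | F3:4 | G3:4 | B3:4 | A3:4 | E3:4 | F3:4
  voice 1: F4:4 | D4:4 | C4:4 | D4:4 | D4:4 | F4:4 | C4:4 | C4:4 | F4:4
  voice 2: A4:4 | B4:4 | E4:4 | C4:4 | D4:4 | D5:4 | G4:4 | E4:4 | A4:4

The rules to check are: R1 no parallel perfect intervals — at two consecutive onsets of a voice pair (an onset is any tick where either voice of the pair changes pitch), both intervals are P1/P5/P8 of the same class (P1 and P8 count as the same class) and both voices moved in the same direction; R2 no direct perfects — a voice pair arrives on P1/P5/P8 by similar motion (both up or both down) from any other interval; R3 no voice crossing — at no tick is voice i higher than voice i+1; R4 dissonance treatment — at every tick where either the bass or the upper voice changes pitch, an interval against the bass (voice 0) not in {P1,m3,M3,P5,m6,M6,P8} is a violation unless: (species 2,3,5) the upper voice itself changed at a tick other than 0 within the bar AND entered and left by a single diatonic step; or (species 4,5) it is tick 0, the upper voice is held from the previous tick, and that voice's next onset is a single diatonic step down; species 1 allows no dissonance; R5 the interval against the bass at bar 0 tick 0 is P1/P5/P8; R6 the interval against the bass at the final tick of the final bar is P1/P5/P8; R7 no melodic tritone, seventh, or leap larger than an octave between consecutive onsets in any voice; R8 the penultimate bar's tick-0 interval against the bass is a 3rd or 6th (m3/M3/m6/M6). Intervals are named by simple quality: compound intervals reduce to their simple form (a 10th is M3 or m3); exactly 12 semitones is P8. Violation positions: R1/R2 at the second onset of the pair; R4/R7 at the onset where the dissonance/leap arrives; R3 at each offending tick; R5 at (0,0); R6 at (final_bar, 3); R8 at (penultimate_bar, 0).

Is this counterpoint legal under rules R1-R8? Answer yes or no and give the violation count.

No (14 violations)

bar 0: v0=F3 v1=F4 v2=A4 (M3)
bar 1: v0=G3 v1=D4 v2=B4 (M3)
bar 2: v0=E3 v1=C4 v2=E4 (P8)
bar 3: v0=F3 v1=D4 v2=C4 (P5)
bar 4: v0=G3 v1=D4 v2=D4 (P5)
bar 5: v0=B3 v1=F4 v2=D5 (m3)
bar 6: v0=A3 v1=C4 v2=G4 (m7)
bar 7: v0=E3 v1=C4 v2=E4 (P8)
bar 8: v0=F3 v1=F4 v2=A4 (M3)
  R5 @ bar0.0: opens on M3
  R2 @ bar2.0: G3/B4 M3 -> E3/E4 P8 similar
  R3 @ bar3.0: D4 above C4
  R3 @ bar3.1: D4 above C4
  R3 @ bar3.2: D4 above C4
  R3 @ bar3.3: D4 above C4
  R1 @ bar4.0: F3/C4 P5 -> G3/D4 P5 similar
  R4 @ bar5.0: B3/F4 TT untreated
  R2 @ bar6.0: F4/D5 M6 -> C4/G4 P5 similar
  R4 @ bar6.0: A3/G4 m7 untreated
  R2 @ bar7.0: A3/G4 m7 -> E3/E4 P8 similar
  R8 @ bar7.0: penult P8 not 3rd/6th
  R2 @ bar8.0: E3/C4 m6 -> F3/F4 P8 similar
  R6 @ bar8.3: closes on M3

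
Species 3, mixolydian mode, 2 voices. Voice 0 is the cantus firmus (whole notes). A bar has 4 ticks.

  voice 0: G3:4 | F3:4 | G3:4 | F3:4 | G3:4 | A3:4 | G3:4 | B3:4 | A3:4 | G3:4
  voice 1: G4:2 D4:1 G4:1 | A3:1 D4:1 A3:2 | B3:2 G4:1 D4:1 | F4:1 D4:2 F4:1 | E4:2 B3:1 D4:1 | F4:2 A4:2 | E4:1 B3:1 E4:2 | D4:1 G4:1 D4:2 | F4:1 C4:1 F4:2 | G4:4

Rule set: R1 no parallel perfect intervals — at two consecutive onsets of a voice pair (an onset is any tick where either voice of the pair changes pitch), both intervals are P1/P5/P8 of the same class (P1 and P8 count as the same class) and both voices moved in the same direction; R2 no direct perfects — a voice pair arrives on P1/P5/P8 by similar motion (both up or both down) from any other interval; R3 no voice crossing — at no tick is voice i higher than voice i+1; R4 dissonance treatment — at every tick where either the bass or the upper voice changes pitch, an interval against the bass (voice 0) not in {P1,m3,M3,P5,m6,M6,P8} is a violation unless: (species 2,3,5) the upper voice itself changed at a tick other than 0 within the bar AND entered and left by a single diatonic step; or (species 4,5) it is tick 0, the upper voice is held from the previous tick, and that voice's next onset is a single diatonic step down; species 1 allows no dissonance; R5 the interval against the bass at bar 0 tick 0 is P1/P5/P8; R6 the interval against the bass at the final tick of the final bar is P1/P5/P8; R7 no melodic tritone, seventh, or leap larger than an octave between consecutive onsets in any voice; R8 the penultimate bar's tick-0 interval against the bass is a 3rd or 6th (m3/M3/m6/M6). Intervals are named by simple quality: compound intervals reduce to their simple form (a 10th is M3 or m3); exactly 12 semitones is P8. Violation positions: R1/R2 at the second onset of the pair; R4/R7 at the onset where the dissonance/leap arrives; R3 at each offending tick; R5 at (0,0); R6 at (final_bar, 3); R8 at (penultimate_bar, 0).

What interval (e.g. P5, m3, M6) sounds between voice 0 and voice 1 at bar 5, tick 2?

voice 0=A3 voice 1=A4 -> P8

P8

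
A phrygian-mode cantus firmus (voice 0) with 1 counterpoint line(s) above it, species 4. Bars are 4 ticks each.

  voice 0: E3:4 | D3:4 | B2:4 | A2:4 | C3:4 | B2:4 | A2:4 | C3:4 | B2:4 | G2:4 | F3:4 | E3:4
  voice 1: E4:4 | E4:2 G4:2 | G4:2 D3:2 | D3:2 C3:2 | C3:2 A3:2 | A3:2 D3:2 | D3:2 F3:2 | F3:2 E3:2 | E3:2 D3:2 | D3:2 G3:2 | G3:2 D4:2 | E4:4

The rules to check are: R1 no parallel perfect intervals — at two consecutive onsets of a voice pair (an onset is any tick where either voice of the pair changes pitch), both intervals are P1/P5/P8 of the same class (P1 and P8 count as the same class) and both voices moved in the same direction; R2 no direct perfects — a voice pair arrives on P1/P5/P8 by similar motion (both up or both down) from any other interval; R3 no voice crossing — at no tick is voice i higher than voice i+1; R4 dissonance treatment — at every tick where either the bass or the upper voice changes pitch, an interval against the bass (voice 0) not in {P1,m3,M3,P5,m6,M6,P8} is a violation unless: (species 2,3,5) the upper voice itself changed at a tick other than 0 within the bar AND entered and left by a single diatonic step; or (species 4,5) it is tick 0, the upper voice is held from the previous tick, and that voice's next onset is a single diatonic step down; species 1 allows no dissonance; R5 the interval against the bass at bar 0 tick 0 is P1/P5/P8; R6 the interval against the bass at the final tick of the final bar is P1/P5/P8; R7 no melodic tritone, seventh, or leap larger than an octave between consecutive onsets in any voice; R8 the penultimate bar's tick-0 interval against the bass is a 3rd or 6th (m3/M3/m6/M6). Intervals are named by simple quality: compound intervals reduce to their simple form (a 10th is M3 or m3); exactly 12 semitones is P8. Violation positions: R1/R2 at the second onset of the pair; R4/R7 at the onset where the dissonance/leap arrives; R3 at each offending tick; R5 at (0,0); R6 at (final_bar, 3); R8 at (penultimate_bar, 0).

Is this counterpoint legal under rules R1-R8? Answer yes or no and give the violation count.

bar 0: v0=E3 v1=E4 (P8)
bar 1: v0=D3 v1=E4 (M2)
bar 2: v0=B2 v1=G4 (m6)
bar 3: v0=A2 v1=D3 (P4)
bar 4: v0=C3 v1=C3 (P1)
bar 5: v0=B2 v1=A3 (m7)
bar 6: v0=A2 v1=D3 (P4)
bar 7: v0=C3 v1=F3 (P4)
bar 8: v0=B2 v1=E3 (P4)
bar 9: v0=G2 v1=D3 (P5)
bar 10: v0=F3 v1=G3 (M2)
bar 11: v0=E3 v1=E4 (P8)
  R4 @ bar1.0: D3/E4 M2 untreated
  R4 @ bar1.2: D3/G4 P4 untreated
  R7 @ bar2.2: G4->D3 leap 17st
  R4 @ bar5.0: B2/A3 m7 untreated
  R4 @ bar6.0: A2/D3 P4 untreated
  R4 @ bar10.0: F3/G3 M2 untreated
  R7 @ bar10.0: G2->F3 leap 10st
  R8 @ bar10.0: penult M2 not 3rd/6th

No (8 violations)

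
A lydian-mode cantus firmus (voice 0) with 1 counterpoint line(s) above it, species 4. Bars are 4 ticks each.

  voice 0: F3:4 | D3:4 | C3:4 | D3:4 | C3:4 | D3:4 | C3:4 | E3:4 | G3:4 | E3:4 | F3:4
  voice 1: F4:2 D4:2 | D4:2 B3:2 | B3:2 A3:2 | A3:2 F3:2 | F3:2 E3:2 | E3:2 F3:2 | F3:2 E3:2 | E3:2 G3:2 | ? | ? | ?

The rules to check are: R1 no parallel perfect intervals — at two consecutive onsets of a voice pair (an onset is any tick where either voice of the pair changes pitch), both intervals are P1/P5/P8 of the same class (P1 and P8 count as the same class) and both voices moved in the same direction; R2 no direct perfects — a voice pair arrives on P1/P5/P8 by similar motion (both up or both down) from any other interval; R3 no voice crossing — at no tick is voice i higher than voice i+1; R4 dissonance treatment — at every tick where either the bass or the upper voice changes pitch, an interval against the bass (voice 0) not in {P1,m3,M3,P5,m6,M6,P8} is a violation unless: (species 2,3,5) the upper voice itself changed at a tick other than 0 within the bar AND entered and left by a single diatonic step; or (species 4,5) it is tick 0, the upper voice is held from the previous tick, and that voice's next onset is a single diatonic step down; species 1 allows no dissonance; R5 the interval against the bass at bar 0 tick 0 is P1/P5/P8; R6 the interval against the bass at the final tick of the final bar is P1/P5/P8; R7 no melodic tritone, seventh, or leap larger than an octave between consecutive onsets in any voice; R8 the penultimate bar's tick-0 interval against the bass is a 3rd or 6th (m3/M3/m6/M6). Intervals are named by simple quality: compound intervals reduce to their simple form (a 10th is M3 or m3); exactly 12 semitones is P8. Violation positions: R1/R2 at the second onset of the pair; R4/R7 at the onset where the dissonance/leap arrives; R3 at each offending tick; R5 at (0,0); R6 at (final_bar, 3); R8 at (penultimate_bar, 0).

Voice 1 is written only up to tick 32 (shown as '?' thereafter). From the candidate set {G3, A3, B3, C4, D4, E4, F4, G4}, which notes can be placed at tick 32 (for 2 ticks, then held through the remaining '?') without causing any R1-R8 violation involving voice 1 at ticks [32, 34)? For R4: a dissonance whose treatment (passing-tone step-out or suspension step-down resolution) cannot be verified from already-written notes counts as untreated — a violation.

G3: legal
A3: violates R4
B3: legal
C4: violates R4
D4: violates R2
E4: legal
F4: violates R4,R7
G4: violates R2

{B3, E4, G3}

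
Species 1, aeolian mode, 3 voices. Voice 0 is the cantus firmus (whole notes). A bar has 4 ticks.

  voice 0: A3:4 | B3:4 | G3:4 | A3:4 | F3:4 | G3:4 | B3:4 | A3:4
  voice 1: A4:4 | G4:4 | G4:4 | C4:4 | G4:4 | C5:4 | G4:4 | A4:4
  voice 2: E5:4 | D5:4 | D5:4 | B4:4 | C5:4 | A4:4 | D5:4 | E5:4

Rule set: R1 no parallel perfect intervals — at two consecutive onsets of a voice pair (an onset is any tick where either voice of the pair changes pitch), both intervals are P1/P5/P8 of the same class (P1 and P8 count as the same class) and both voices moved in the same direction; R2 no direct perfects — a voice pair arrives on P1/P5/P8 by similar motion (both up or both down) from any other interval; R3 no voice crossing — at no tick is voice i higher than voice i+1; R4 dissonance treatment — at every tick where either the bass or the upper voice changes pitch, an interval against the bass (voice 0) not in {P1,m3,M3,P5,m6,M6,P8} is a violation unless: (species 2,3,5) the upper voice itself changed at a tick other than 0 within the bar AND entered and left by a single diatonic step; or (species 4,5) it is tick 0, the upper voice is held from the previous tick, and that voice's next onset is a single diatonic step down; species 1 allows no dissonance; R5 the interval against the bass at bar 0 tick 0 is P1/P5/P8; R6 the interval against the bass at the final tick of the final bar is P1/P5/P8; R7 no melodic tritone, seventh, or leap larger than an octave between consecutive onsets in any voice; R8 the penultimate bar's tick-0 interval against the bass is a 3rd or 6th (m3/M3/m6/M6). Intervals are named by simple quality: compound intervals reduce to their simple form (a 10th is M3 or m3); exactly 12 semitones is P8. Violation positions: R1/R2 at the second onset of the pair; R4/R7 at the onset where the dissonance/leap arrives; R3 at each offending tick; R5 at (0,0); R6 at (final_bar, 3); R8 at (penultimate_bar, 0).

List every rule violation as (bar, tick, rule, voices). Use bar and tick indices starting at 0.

bar 0: v0=A3 v1=A4 v2=E5 downbeat P5
bar 1: v0=B3 v1=G4 v2=D5 downbeat m3
bar 2: v0=G3 v1=G4 v2=D5 downbeat P5
bar 3: v0=A3 v1=C4 v2=B4 downbeat M2
bar 4: v0=F3 v1=G4 v2=C5 downbeat P5
bar 5: v0=G3 v1=C5 v2=A4 downbeat M2
bar 6: v0=B3 v1=G4 v2=D5 downbeat m3
bar 7: v0=A3 v1=A4 v2=E5 downbeat P5
  -> R1 @ bar 1 tick 0 v(1, 2): A4/E5 P5 -> G4/D5 P5 similar
  -> R4 @ bar 3 tick 0 v(0, 2): A3/B4 M2 untreated
  -> R4 @ bar 4 tick 0 v(0, 1): F3/G4 M2 untreated
  -> R3 @ bar 5 tick 0 v(1, 2): C5 above A4
  -> R4 @ bar 5 tick 0 v(0, 1): G3/C5 P4 untreated
  -> R4 @ bar 5 tick 0 v(0, 2): G3/A4 M2 untreated
  -> R3 @ bar 5 tick 1 v(1, 2): C5 above A4
  -> R3 @ bar 5 tick 2 v(1, 2): C5 above A4
  -> R3 @ bar 5 tick 3 v(1, 2): C5 above A4
  -> R1 @ bar 7 tick 0 v(1, 2): G4/D5 P5 -> A4/E5 P5 similar

(1, 0, R1, (1, 2))
(3, 0, R4, (0, 2))
(4, 0, R4, (0, 1))
(5, 0, R3, (1, 2))
(5, 0, R4, (0, 1))
(5, 0, R4, (0, 2))
(5, 1, R3, (1, 2))
(5, 2, R3, (1, 2))
(5, 3, R3, (1, 2))
(7, 0, R1, (1, 2))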